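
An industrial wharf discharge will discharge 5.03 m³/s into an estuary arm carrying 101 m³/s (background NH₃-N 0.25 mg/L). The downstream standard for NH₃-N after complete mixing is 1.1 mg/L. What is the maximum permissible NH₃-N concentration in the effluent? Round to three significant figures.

18.2 mg/L

At the limit, (Qr·Cr + Qe·Cₑ)/(Qr + Qe) = 1.1:
Cₑ = (106.0·1.1 − 101.0·0.2500) / 5.030 = 18.17 mg/L.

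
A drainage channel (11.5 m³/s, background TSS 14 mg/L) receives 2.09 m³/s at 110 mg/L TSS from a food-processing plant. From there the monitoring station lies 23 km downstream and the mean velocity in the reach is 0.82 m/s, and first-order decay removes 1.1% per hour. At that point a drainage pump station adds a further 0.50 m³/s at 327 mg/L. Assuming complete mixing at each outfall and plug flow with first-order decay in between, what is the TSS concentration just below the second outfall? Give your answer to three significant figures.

37.1 mg/L

Mixed concentration C = ΣQC/ΣQ = (11.50·14.00 + 2.090·110.0) / 13.59 = 390.9/13.59 = 28.76 mg/L; combined flow 13.59 m³/s.
Travel time t = 23·1000 / 0.82 = 28050 s = 7.791 h.
1.1%/h lost → k = −ln(1 − 0.011) = 0.01106 h⁻¹.
Applying C = C₀e^(−kt): 28.76 × 0.9174 = 26.39 mg/L.
Second outfall: C = (13.59·26.39 + 0.5000·327.0)/14.09 = 37.06 mg/L.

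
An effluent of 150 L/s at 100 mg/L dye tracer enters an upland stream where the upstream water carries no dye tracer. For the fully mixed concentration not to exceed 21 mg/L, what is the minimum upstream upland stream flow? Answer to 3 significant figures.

Set C_mix = 21: (Q·0 + 150.0·100.0) / (Q + 150.0) = 21
→ Q = 150.0·(100.0 − 21)/(21 − 0) = 564.3 L/s.

564 L/s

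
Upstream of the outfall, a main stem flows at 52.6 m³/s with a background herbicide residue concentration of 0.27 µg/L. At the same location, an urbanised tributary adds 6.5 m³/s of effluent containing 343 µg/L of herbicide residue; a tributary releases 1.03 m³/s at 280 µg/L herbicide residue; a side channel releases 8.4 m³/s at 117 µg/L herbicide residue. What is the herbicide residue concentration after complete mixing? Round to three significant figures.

51.3 µg/L

After mixing, C = (52.60·0.2700 + 6.500·343.0 + 1.030·280.0 + 8.400·117.0) / 68.53 = 3515/68.53 = 51.29 µg/L.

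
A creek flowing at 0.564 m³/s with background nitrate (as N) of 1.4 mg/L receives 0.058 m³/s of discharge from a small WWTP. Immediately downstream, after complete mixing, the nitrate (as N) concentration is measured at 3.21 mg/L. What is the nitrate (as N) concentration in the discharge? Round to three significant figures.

20.8 mg/L

Mass balance: 0.5640·1.400 + 0.05800·Cₑ = 0.6220·3.210
→ Cₑ = (0.6220·3.210 − 0.5640·1.400) / 0.05800 = 20.81 mg/L.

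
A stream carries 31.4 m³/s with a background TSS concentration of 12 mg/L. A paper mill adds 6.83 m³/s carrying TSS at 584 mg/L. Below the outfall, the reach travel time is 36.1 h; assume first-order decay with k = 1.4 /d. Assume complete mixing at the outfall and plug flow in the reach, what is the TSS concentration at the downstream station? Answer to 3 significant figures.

13.9 mg/L

Mixed concentration C = ΣQC/ΣQ = (31.40·12.00 + 6.830·584.0) / 38.23 = 4366/38.23 = 114.2 mg/L.
After decay, C = 114.2 × e^(−kt) = 114.2 × 0.1217 = 13.90 mg/L.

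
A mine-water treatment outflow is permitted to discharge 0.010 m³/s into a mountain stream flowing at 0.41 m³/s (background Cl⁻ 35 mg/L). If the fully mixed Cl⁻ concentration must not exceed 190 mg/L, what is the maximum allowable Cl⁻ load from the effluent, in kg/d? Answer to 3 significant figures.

Mass balance at the limit: 0.4100·35.00 + 0.01000·Cₑ = 0.4200·190 → Cₑ = 6545 mg/L.
Load = 0.01000 m³/s × 6545 g/m³ × 86 400 s/d = 5655 kg/d.

5650 kg/d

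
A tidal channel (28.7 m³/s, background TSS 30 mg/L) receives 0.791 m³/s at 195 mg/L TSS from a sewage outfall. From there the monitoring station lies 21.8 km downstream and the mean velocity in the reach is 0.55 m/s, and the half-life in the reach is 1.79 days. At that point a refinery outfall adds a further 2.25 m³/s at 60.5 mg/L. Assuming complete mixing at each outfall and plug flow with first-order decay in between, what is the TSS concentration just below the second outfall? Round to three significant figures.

31.1 mg/L

After mixing, C = (28.70·30.00 + 0.7910·195.0) / 29.49 = 1015/29.49 = 34.43 mg/L; combined flow 29.49 m³/s.
Travel time t = 21.8·1000 / 0.55 = 39640 s = 11.01 h.
Half-life 1.79 d → k = ln 2 / 1.79 = 0.3872 d⁻¹.
First-order decay: C = 34.43·exp(−k·t) = 34.43·0.8372 = 28.82 mg/L.
At the second outfall, C = (29.49·28.82 + 2.250·60.50) / (29.49 + 2.250) = 31.07 mg/L.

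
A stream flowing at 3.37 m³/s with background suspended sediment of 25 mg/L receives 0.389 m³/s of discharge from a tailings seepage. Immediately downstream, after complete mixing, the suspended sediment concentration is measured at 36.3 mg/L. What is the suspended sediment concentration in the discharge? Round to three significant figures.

134 mg/L

Mass balance: 3.370·25.00 + 0.3890·Cₑ = 3.759·36.30
→ Cₑ = (3.759·36.30 − 3.370·25.00) / 0.3890 = 134.2 mg/L.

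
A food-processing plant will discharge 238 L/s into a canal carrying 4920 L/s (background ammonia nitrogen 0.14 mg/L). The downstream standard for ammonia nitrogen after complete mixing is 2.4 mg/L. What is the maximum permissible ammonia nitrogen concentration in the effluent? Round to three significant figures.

At the limit, (Qr·Cr + Qe·Cₑ)/(Qr + Qe) = 2.4:
Cₑ = (5158·2.4 − 4920·0.1400) / 238.0 = 49.12 mg/L.

49.1 mg/L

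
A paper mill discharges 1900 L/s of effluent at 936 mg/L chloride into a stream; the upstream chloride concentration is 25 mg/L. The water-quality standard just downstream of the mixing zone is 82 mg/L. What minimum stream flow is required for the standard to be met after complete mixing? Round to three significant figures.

Set C_mix = 82: (Q·25.00 + 1900·936.0) / (Q + 1900) = 82
→ Q = 1900·(936.0 − 82)/(82 − 25.00) = 28470 L/s.

28500 L/s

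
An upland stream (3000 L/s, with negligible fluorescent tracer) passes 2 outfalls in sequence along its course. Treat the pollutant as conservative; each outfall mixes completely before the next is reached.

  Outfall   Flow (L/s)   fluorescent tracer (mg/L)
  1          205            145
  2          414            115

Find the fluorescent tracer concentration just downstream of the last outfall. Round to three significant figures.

21.4 mg/L

Outfall 1: combined Q = 3205 L/s; C = (3000·0 + 205.0·145.0)/3205 = 9.275 mg/L.
Outfall 2: combined Q = 3619 L/s; C = (3205·9.275 + 414.0·115.0)/3619 = 21.37 mg/L.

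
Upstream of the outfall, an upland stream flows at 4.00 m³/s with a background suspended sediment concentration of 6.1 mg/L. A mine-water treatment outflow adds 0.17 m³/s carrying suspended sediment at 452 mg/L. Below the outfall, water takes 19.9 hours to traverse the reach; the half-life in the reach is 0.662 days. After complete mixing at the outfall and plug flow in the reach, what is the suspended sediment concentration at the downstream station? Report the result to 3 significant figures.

10.2 mg/L

After mixing, C = (4.000·6.100 + 0.1700·452.0) / 4.170 = 101.2/4.170 = 24.28 mg/L.
Half-life 0.662 d → k = ln 2 / 0.662 = 1.047 d⁻¹.
Decay over the reach: 24.28·exp(−kt) = 24.28·0.4197 = 10.19 mg/L.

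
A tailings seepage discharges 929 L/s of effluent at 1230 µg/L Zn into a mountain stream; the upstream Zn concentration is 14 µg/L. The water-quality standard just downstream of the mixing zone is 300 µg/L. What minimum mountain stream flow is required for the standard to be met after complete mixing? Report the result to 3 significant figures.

Set C_mix = 300: (Q·14.00 + 929.0·1230) / (Q + 929.0) = 300
→ Q = 929.0·(1230 − 300)/(300 − 14.00) = 3021 L/s.

3020 L/s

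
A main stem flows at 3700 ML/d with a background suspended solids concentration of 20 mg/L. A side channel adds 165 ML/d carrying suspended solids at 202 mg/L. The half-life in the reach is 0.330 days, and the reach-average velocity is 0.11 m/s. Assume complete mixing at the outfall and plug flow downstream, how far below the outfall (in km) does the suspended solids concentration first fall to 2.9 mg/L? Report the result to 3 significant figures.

Mass balance: C = (3700·20.00 + 165.0·202.0) / 3865 = 107300/3865 = 27.77 mg/L.
Half-life 0.330 d → k = ln 2 / 0.330 = 2.100 d⁻¹.
Set 27.77·exp(−k·t) = 2.9 → t = ln(27.77/2.9)/k = 92930 s = 25.81 h.
Distance = v·t = 0.11·92930 = 10220 m = 10.22 km.

10.2 km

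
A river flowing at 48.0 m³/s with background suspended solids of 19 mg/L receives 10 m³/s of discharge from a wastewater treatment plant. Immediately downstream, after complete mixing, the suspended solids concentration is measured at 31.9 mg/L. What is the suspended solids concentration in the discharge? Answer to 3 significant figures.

Mass balance: 48.00·19.00 + 10.00·Cₑ = 58.00·31.90
→ Cₑ = (58.00·31.90 − 48.00·19.00) / 10.00 = 93.82 mg/L.

93.8 mg/L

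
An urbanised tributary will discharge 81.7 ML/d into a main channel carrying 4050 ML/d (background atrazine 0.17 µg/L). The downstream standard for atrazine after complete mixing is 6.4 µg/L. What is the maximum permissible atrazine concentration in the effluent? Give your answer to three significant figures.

At the limit, (Qr·Cr + Qe·Cₑ)/(Qr + Qe) = 6.4:
Cₑ = (4132·6.4 − 4050·0.1700) / 81.70 = 315.2 µg/L.

315 µg/L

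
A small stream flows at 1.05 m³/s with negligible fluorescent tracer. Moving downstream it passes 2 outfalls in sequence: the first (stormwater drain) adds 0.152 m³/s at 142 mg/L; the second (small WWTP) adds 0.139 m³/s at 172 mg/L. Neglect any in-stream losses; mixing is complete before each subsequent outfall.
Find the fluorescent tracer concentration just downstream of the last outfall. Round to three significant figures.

33.9 mg/L

Below outfall 1: Q → 1.202 m³/s, C = (1.050·0 + 0.1520·142.0)/1.202 = 17.96 mg/L.
Below outfall 2: Q → 1.341 m³/s, C = (1.202·17.96 + 0.1390·172.0)/1.341 = 33.92 mg/L.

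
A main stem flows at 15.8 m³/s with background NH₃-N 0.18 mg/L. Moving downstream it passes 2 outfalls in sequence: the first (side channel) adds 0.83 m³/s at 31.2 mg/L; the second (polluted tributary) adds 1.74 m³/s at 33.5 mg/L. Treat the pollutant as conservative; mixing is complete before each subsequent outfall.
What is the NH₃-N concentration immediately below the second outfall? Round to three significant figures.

After outfall 1: Q = 15.80 + 0.8300 = 16.63 m³/s; C = (15.80·0.1800 + 0.8300·31.20)/16.63 = 1.728 mg/L.
After outfall 2: Q = 16.63 + 1.740 = 18.37 m³/s; C = (16.63·1.728 + 1.740·33.50)/18.37 = 4.738 mg/L.

4.74 mg/L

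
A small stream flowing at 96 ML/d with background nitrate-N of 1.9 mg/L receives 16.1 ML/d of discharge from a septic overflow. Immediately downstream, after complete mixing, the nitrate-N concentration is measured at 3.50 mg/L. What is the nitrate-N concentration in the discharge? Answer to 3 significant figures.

Mass balance: 96.00·1.900 + 16.10·Cₑ = 112.1·3.500
→ Cₑ = (112.1·3.500 − 96.00·1.900) / 16.10 = 13.04 mg/L.

13.0 mg/L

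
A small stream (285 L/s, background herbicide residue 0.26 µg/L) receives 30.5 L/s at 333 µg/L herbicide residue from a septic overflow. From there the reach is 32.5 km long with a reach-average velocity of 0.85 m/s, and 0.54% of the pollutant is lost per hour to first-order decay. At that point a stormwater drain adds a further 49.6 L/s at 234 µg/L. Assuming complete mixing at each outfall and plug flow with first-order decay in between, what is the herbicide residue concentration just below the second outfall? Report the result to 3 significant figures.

58.2 µg/L

Mass balance: C = (285.0·0.2600 + 30.50·333.0) / 315.5 = 10230/315.5 = 32.43 µg/L; combined flow 315.5 L/s.
Travel time t = 32.5·1000 / 0.85 = 38240 s = 10.62 h.
0.54%/h lost → k = −ln(1 − 0.0054) = 0.005415 h⁻¹.
Decay over the reach: 32.43·exp(−kt) = 32.43·0.9441 = 30.61 µg/L.
Second outfall: C = (315.5·30.61 + 49.60·234.0)/365.1 = 58.25 µg/L.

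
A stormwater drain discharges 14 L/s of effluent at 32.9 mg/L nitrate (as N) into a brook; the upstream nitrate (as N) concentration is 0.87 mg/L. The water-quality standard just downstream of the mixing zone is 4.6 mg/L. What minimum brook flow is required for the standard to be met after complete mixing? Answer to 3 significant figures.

Set C_mix = 4.6: (Q·0.8700 + 14.00·32.90) / (Q + 14.00) = 4.6
→ Q = 14.00·(32.90 − 4.6)/(4.6 − 0.8700) = 106.2 L/s.

106 L/s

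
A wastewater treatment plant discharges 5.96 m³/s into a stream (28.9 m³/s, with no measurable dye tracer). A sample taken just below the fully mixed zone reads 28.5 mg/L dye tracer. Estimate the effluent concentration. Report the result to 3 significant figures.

167 mg/L

Mass balance: 28.90·0 + 5.960·Cₑ = 34.86·28.50
→ Cₑ = (34.86·28.50 − 28.90·0) / 5.960 = 166.7 mg/L.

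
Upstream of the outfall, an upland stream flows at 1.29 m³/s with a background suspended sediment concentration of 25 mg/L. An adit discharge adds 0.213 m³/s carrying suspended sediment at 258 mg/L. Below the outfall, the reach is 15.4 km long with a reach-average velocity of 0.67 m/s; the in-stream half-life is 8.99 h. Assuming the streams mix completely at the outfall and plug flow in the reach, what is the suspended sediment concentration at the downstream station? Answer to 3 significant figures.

35.5 mg/L

After mixing, C = (1.290·25.00 + 0.2130·258.0) / 1.503 = 87.20/1.503 = 58.02 mg/L.
Travel time t = 15.4·1000 / 0.67 = 22990 s = 6.385 h.
Half-life 8.99 h → k = ln 2 / 8.99 = 0.07710 h⁻¹ = 1.850 d⁻¹.
After decay, C = 58.02 × e^(−kt) = 58.02 × 0.6112 = 35.46 mg/L.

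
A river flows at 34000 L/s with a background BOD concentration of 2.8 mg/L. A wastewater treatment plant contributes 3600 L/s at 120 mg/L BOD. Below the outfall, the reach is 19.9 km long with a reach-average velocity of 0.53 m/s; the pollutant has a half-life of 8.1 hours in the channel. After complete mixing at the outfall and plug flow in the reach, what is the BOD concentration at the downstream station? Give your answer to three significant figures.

5.74 mg/L

After mixing, C = (34000·2.800 + 3600·120.0) / 37600 = 527200/37600 = 14.02 mg/L.
Travel time t = 19.9·1000 / 0.53 = 37550 s = 10.43 h.
Half-life 8.1 h → k = ln 2 / 8.1 = 0.08557 h⁻¹ = 2.054 d⁻¹.
Decay over the reach: 14.02·exp(−kt) = 14.02·0.4096 = 5.743 mg/L.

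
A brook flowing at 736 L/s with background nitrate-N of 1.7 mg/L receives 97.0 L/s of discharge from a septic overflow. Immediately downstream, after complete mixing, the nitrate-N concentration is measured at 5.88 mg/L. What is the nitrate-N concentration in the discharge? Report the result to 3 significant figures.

37.6 mg/L

Mass balance: 736.0·1.700 + 97.00·Cₑ = 833.0·5.880
→ Cₑ = (833.0·5.880 − 736.0·1.700) / 97.00 = 37.60 mg/L.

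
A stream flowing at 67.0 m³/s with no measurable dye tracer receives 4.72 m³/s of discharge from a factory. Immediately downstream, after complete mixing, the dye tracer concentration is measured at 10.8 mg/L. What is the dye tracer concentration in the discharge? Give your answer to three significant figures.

164 mg/L

Mass balance: 67.00·0 + 4.720·Cₑ = 71.72·10.80
→ Cₑ = (71.72·10.80 − 67.00·0) / 4.720 = 164.1 mg/L.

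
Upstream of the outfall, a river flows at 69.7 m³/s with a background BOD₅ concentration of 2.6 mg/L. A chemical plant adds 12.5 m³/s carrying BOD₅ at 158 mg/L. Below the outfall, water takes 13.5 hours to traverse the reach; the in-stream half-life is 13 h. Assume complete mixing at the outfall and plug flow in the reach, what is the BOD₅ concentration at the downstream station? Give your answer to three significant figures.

12.8 mg/L

Mixed concentration C = ΣQC/ΣQ = (69.70·2.600 + 12.50·158.0) / 82.20 = 2156/82.20 = 26.23 mg/L.
Half-life 13 h → k = ln 2 / 13 = 0.05332 h⁻¹ = 1.280 d⁻¹.
After decay, C = 26.23 × e^(−kt) = 26.23 × 0.4868 = 12.77 mg/L.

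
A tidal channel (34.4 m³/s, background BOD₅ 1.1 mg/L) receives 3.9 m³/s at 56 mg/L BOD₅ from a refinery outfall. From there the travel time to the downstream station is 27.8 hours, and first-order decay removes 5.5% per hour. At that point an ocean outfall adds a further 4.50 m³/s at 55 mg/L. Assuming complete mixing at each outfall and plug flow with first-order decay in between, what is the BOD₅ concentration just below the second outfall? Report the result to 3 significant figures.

Conservation of mass: C = (34.40·1.100 + 3.900·56.00) / 38.30 = 256.2/38.30 = 6.690 mg/L; combined flow 38.30 m³/s.
5.5%/h lost → k = −ln(1 − 0.055) = 0.05657 h⁻¹.
First-order decay: C = 6.690·exp(−k·t) = 6.690·0.2075 = 1.388 mg/L.
Second outfall: C = (38.30·1.388 + 4.500·55.00)/42.80 = 7.025 mg/L.

7.02 mg/L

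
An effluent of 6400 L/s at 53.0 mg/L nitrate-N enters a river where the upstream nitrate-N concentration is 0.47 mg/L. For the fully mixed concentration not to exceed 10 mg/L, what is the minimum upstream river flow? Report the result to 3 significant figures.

28900 L/s

Set C_mix = 10: (Q·0.4700 + 6400·53.00) / (Q + 6400) = 10
→ Q = 6400·(53.00 − 10)/(10 − 0.4700) = 28880 L/s.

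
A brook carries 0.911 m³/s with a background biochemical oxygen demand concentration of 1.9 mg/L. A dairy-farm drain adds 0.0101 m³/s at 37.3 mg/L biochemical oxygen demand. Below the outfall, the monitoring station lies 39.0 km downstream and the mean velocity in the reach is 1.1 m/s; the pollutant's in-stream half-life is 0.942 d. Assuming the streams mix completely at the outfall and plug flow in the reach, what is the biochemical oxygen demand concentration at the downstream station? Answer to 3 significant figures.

1.69 mg/L

Mass balance: C = (0.9110·1.900 + 0.01010·37.30) / 0.9211 = 2.108/0.9211 = 2.288 mg/L.
Travel time t = 39.0·1000 / 1.1 = 35450 s = 9.848 h.
Half-life 0.942 d → k = ln 2 / 0.942 = 0.7358 d⁻¹.
After decay, C = 2.288 × e^(−kt) = 2.288 × 0.7394 = 1.692 mg/L.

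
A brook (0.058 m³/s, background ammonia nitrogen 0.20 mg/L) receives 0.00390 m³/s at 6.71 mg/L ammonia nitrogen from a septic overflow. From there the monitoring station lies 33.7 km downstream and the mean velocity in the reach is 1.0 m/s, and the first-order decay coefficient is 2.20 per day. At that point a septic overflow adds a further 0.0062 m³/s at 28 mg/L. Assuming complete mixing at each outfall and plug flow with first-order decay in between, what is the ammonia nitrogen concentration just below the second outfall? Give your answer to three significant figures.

2.78 mg/L

Mixed concentration C = ΣQC/ΣQ = (0.05800·0.2000 + 0.003900·6.710) / 0.06190 = 0.03777/0.06190 = 0.6102 mg/L; combined flow 0.06190 m³/s.
Travel time t = 33.7·1000 / 1.0 = 33700 s = 9.361 h.
Applying C = C₀e^(−kt): 0.6102 × 0.4240 = 0.2587 mg/L.
At the second outfall, C = (0.06190·0.2587 + 0.006200·28.00) / (0.06190 + 0.006200) = 2.784 mg/L.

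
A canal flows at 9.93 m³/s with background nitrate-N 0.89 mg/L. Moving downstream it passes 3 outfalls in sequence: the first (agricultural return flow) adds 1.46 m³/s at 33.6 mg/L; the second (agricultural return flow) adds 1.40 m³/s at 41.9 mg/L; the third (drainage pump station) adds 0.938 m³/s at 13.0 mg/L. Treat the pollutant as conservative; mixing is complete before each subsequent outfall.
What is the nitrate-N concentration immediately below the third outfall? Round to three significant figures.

Outfall 1: combined Q = 11.39 m³/s; C = (9.930·0.8900 + 1.460·33.60)/11.39 = 5.083 mg/L.
Outfall 2: combined Q = 12.79 m³/s; C = (11.39·5.083 + 1.400·41.90)/12.79 = 9.113 mg/L.
Outfall 3: combined Q = 13.73 m³/s; C = (12.79·9.113 + 0.9380·13.00)/13.73 = 9.378 mg/L.

9.38 mg/L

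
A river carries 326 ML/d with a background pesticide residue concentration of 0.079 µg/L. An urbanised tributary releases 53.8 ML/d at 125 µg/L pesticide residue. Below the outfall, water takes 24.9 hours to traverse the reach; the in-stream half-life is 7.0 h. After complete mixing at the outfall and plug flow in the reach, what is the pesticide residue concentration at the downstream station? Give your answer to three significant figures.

Mass balance: C = (326.0·0.07900 + 53.80·125.0) / 379.8 = 6751/379.8 = 17.77 µg/L.
Half-life 7.0 h → k = ln 2 / 7.0 = 0.09902 h⁻¹ = 2.377 d⁻¹.
First-order decay: C = 17.77·exp(−k·t) = 17.77·0.08496 = 1.510 µg/L.

1.51 µg/L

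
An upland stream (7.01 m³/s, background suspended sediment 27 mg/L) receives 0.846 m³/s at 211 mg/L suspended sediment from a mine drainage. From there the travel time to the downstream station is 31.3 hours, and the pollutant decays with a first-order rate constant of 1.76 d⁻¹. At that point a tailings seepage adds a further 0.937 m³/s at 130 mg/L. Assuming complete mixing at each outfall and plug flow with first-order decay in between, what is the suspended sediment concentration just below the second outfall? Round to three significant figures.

Mixed concentration C = ΣQC/ΣQ = (7.010·27.00 + 0.8460·211.0) / 7.856 = 367.8/7.856 = 46.81 mg/L; combined flow 7.856 m³/s.
Decay over the reach: 46.81·exp(−kt) = 46.81·0.1007 = 4.716 mg/L.
At the second outfall, C = (7.856·4.716 + 0.9370·130.0) / (7.856 + 0.9370) = 18.07 mg/L.

18.1 mg/L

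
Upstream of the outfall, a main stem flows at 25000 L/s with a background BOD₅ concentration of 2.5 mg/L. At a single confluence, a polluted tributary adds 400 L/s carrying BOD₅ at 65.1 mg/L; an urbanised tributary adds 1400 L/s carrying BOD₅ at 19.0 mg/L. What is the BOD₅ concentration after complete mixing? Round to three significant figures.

Mixed concentration C = ΣQC/ΣQ = (25000·2.500 + 400.0·65.10 + 1400·19.00) / 26800 = 115100/26800 = 4.296 mg/L.

4.30 mg/L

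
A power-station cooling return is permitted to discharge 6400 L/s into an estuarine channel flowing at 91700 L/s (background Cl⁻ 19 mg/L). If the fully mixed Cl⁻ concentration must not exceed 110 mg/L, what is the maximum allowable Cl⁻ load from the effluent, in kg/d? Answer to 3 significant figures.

Mass balance at the limit: 91700·19.00 + 6400·Cₑ = 98100·110 → Cₑ = 1414 mg/L.
6400 L/s = 6.400 m³/s. Load = 6.400 m³/s × 1414 g/m³ × 86 400 s/d = 781800 kg/d.

782000 kg/d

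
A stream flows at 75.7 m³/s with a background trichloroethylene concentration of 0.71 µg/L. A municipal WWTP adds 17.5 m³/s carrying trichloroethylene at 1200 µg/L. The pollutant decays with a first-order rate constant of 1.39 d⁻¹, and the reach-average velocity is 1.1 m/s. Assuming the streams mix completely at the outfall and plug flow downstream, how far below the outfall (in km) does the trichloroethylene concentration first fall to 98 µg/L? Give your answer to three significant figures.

57.1 km

After mixing, C = (75.70·0.7100 + 17.50·1200) / 93.20 = 21050/93.20 = 225.9 µg/L.
Set 225.9·exp(−k·t) = 98 → t = ln(225.9/98)/k = 51910 s = 14.42 h.
Distance = v·t = 1.1·51910 = 57100 m = 57.10 km.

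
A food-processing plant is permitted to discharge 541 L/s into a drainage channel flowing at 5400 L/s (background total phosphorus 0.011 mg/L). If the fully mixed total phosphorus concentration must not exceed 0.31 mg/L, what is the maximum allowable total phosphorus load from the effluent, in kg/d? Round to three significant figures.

154 kg/d

Mass balance at the limit: 5400·0.01100 + 541.0·Cₑ = 5941·0.31 → Cₑ = 3.294 mg/L.
541.0 L/s = 0.5410 m³/s. Load = 0.5410 m³/s × 3.294 g/m³ × 86 400 s/d = 154.0 kg/d.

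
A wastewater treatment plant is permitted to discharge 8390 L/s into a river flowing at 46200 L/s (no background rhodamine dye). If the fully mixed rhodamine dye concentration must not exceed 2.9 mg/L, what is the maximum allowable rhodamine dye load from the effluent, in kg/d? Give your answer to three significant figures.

13700 kg/d

Mass balance at the limit: 46200·0 + 8390·Cₑ = 54590·2.9 → Cₑ = 18.87 mg/L.
8390 L/s = 8.390 m³/s. Load = 8.390 m³/s × 18.87 g/m³ × 86 400 s/d = 13680 kg/d.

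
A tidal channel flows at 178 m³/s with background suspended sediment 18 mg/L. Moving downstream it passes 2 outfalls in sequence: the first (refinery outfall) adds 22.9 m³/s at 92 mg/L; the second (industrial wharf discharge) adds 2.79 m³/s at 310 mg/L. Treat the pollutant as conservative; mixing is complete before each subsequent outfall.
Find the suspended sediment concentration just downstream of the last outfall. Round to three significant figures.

Below outfall 1: Q → 200.9 m³/s, C = (178.0·18.00 + 22.90·92.00)/200.9 = 26.44 mg/L.
Below outfall 2: Q → 203.7 m³/s, C = (200.9·26.44 + 2.790·310.0)/203.7 = 30.32 mg/L.

30.3 mg/L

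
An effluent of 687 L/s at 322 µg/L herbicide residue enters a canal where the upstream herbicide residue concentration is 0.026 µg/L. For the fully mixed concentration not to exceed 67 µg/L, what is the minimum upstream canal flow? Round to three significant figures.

Set C_mix = 67: (Q·0.02600 + 687.0·322.0) / (Q + 687.0) = 67
→ Q = 687.0·(322.0 − 67)/(67 − 0.02600) = 2616 L/s.

2620 L/s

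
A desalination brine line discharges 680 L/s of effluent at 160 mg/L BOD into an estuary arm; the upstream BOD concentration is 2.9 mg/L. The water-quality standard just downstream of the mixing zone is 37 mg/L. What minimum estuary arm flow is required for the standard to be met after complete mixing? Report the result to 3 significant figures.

Set C_mix = 37: (Q·2.900 + 680.0·160.0) / (Q + 680.0) = 37
→ Q = 680.0·(160.0 − 37)/(37 − 2.900) = 2453 L/s.

2450 L/s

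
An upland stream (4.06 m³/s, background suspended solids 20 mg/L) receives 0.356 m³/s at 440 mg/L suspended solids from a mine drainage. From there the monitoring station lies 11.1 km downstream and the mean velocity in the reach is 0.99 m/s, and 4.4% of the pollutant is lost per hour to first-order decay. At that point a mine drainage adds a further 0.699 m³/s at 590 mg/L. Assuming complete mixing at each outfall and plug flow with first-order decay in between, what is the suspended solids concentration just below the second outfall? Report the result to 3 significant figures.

121 mg/L

Mass balance: C = (4.060·20.00 + 0.3560·440.0) / 4.416 = 237.8/4.416 = 53.86 mg/L; combined flow 4.416 m³/s.
Travel time t = 11.1·1000 / 0.99 = 11210 s = 3.114 h.
4.4%/h lost → k = −ln(1 − 0.044) = 0.04500 h⁻¹.
Applying C = C₀e^(−kt): 53.86 × 0.8692 = 46.82 mg/L.
At the second outfall, C = (4.416·46.82 + 0.6990·590.0) / (4.416 + 0.6990) = 121.0 mg/L.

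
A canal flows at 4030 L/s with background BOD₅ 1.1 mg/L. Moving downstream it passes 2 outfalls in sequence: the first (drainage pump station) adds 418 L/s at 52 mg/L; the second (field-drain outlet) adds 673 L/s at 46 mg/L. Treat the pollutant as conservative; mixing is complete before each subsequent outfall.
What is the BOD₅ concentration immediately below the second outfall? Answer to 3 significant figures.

11.2 mg/L

Below outfall 1: Q → 4448 L/s, C = (4030·1.100 + 418.0·52.00)/4448 = 5.883 mg/L.
Below outfall 2: Q → 5121 L/s, C = (4448·5.883 + 673.0·46.00)/5121 = 11.16 mg/L.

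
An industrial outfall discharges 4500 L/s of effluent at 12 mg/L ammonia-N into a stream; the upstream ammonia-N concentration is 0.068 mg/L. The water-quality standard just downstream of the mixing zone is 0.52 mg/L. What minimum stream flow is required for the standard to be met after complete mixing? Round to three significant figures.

Set C_mix = 0.52: (Q·0.06800 + 4500·12.00) / (Q + 4500) = 0.52
→ Q = 4500·(12.00 − 0.52)/(0.52 − 0.06800) = 114300 L/s.

114000 L/s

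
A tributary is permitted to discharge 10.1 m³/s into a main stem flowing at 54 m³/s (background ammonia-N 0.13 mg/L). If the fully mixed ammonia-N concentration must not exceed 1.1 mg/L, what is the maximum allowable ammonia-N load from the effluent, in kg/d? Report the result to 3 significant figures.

Mass balance at the limit: 54.00·0.1300 + 10.10·Cₑ = 64.10·1.1 → Cₑ = 6.286 mg/L.
Load = 10.10 m³/s × 6.286 g/m³ × 86 400 s/d = 5486 kg/d.

5490 kg/d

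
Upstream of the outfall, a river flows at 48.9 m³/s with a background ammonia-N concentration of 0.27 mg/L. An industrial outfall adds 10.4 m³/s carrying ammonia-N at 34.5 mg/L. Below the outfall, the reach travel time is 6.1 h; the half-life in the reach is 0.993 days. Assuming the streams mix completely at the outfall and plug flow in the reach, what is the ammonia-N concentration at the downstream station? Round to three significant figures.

Mass balance: C = (48.90·0.2700 + 10.40·34.50) / 59.30 = 372.0/59.30 = 6.273 mg/L.
Half-life 0.993 d → k = ln 2 / 0.993 = 0.6980 d⁻¹.
First-order decay: C = 6.273·exp(−k·t) = 6.273·0.8374 = 5.253 mg/L.

5.25 mg/L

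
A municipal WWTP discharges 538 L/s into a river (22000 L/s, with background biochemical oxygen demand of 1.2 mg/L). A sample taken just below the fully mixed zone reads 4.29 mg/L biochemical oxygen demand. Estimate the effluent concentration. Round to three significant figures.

131 mg/L

Mass balance: 22000·1.200 + 538.0·Cₑ = 22540·4.290
→ Cₑ = (22540·4.290 − 22000·1.200) / 538.0 = 130.6 mg/L.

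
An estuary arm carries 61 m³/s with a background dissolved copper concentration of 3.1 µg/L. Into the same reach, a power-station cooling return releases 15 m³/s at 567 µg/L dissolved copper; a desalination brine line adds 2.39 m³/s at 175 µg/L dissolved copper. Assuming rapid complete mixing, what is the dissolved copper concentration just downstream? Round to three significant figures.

116 µg/L

Conservation of mass: C = (61.00·3.100 + 15.00·567.0 + 2.390·175.0) / 78.39 = 9112/78.39 = 116.2 µg/L.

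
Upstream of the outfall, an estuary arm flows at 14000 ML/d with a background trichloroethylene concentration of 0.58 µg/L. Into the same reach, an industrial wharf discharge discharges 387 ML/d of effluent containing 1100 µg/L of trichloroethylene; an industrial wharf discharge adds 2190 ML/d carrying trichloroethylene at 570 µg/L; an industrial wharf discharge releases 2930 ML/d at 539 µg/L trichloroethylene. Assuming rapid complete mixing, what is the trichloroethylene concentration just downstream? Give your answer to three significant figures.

After mixing, C = (14000·0.5800 + 387.0·1100 + 2190·570.0 + 2930·539.0) / 19510 = 3261000/19510 = 167.2 µg/L.

167 µg/L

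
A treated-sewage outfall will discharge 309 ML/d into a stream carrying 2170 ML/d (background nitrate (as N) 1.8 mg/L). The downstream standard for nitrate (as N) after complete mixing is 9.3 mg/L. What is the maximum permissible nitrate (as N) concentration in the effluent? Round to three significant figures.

At the limit, (Qr·Cr + Qe·Cₑ)/(Qr + Qe) = 9.3:
Cₑ = (2479·9.3 − 2170·1.800) / 309.0 = 61.97 mg/L.

62.0 mg/L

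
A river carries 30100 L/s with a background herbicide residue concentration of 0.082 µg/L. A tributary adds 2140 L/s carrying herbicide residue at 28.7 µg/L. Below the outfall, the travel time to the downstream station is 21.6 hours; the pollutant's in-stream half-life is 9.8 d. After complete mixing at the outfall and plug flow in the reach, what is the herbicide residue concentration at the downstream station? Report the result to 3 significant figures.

1.86 µg/L

After mixing, C = (30100·0.08200 + 2140·28.70) / 32240 = 63890/32240 = 1.982 µg/L.
Half-life 9.8 d → k = ln 2 / 9.8 = 0.07073 d⁻¹.
After decay, C = 1.982 × e^(−kt) = 1.982 × 0.9383 = 1.859 µg/L.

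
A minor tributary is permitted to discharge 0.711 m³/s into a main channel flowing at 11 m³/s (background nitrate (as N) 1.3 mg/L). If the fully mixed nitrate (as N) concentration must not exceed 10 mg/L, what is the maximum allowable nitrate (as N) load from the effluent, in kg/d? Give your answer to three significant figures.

8880 kg/d

Mass balance at the limit: 11.00·1.300 + 0.7110·Cₑ = 11.71·10 → Cₑ = 144.6 mg/L.
Load = 0.7110 m³/s × 144.6 g/m³ × 86 400 s/d = 8883 kg/d.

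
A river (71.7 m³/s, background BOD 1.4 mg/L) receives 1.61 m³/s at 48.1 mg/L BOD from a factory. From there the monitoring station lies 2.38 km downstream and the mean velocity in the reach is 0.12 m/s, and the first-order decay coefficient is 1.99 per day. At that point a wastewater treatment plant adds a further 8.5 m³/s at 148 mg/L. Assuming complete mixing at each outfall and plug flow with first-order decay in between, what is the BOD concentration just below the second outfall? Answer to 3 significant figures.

16.8 mg/L

Flow-weighted average: C = (71.70·1.400 + 1.610·48.10) / 73.31 = 177.8/73.31 = 2.426 mg/L; combined flow 73.31 m³/s.
Travel time t = 2.38·1000 / 0.12 = 19830 s = 5.509 h.
Decay over the reach: 2.426·exp(−kt) = 2.426·0.6333 = 1.536 mg/L.
At the second outfall, C = (73.31·1.536 + 8.500·148.0) / (73.31 + 8.500) = 16.75 mg/L.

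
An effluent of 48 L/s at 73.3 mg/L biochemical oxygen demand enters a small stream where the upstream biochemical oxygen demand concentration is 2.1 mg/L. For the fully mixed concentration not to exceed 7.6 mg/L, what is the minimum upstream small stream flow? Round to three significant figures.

Set C_mix = 7.6: (Q·2.100 + 48.00·73.30) / (Q + 48.00) = 7.6
→ Q = 48.00·(73.30 − 7.6)/(7.6 − 2.100) = 573.4 L/s.

573 L/s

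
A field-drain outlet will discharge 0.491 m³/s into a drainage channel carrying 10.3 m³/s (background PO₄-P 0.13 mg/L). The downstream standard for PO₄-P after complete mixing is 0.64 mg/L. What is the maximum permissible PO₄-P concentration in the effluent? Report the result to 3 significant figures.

11.3 mg/L

At the limit, (Qr·Cr + Qe·Cₑ)/(Qr + Qe) = 0.64:
Cₑ = (10.79·0.64 − 10.30·0.1300) / 0.4910 = 11.34 mg/L.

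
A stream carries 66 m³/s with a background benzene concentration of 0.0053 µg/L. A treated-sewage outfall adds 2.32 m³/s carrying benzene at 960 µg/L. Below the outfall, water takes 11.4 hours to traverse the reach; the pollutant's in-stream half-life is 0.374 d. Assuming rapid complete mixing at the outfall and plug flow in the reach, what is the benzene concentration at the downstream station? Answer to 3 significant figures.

Mass balance: C = (66.00·0.005300 + 2.320·960.0) / 68.32 = 2228/68.32 = 32.60 µg/L.
Half-life 0.374 d → k = ln 2 / 0.374 = 1.853 d⁻¹.
Decay over the reach: 32.60·exp(−kt) = 32.60·0.4146 = 13.52 µg/L.

13.5 µg/L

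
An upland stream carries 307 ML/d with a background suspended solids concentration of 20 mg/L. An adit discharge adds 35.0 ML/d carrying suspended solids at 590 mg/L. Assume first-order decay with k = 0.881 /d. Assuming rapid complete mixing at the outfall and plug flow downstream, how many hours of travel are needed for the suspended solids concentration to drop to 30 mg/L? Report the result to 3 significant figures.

26.1 h

Conservation of mass: C = (307.0·20.00 + 35.00·590.0) / 342.0 = 26790/342.0 = 78.33 mg/L.
78.33·exp(−k·t) = 30 → t = ln(78.33/30)/k = 94130 s = 26.15 h.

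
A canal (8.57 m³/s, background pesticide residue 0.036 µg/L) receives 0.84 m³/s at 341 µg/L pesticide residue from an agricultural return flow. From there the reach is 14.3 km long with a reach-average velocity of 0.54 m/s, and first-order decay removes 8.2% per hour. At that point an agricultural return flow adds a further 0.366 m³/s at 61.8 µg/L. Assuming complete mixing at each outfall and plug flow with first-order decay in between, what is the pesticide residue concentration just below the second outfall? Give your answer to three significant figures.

After mixing, C = (8.570·0.03600 + 0.8400·341.0) / 9.410 = 286.7/9.410 = 30.47 µg/L; combined flow 9.410 m³/s.
Travel time t = 14.3·1000 / 0.54 = 26480 s = 7.356 h.
8.2%/h lost → k = −ln(1 − 0.082) = 0.08556 h⁻¹.
Applying C = C₀e^(−kt): 30.47 × 0.5329 = 16.24 µg/L.
Second outfall: C = (9.410·16.24 + 0.3660·61.80)/9.776 = 17.95 µg/L.

17.9 µg/L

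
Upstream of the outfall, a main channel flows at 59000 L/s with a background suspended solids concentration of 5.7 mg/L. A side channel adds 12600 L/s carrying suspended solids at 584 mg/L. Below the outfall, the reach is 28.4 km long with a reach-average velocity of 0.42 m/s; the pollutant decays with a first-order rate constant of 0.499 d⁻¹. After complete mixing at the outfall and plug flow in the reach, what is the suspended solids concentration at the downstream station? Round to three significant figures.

72.7 mg/L

Mixed concentration C = ΣQC/ΣQ = (59000·5.700 + 12600·584.0) / 71600 = 7695000/71600 = 107.5 mg/L.
Travel time t = 28.4·1000 / 0.42 = 67620 s = 18.78 h.
First-order decay: C = 107.5·exp(−k·t) = 107.5·0.6767 = 72.72 mg/L.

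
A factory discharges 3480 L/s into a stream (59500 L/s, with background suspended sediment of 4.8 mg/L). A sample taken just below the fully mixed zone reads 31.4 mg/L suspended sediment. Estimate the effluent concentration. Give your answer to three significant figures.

Mass balance: 59500·4.800 + 3480·Cₑ = 62980·31.40
→ Cₑ = (62980·31.40 − 59500·4.800) / 3480 = 486.2 mg/L.

486 mg/L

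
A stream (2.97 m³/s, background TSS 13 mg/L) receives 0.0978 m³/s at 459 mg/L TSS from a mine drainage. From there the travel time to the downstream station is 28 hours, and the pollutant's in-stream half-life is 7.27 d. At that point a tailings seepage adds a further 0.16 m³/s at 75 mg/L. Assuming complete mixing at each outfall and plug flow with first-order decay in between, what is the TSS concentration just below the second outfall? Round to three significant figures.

26.9 mg/L

After mixing, C = (2.970·13.00 + 0.09780·459.0) / 3.068 = 83.50/3.068 = 27.22 mg/L; combined flow 3.068 m³/s.
Half-life 7.27 d → k = ln 2 / 7.27 = 0.09534 d⁻¹.
Applying C = C₀e^(−kt): 27.22 × 0.8947 = 24.35 mg/L.
At the second outfall, C = (3.068·24.35 + 0.1600·75.00) / (3.068 + 0.1600) = 26.86 mg/L.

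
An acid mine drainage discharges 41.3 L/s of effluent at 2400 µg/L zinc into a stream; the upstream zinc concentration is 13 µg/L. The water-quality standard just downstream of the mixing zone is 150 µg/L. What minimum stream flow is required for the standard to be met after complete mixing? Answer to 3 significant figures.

Set C_mix = 150: (Q·13.00 + 41.30·2400) / (Q + 41.30) = 150
→ Q = 41.30·(2400 − 150)/(150 − 13.00) = 678.3 L/s.

678 L/s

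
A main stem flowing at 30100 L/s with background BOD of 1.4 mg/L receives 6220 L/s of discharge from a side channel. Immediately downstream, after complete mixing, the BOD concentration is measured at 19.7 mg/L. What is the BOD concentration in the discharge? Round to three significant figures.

108 mg/L

Mass balance: 30100·1.400 + 6220·Cₑ = 36320·19.70
→ Cₑ = (36320·19.70 − 30100·1.400) / 6220 = 108.3 mg/L.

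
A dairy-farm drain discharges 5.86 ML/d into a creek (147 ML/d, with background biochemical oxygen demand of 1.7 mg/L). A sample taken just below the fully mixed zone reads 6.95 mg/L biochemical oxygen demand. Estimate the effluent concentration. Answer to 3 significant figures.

139 mg/L

Mass balance: 147.0·1.700 + 5.860·Cₑ = 152.9·6.950
→ Cₑ = (152.9·6.950 − 147.0·1.700) / 5.860 = 138.6 mg/L.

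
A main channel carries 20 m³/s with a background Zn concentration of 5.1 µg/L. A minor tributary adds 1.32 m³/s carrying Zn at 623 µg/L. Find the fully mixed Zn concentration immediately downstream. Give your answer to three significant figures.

After mixing, C = (20.00·5.100 + 1.320·623.0) / 21.32 = 924.4/21.32 = 43.36 µg/L.

43.4 µg/L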